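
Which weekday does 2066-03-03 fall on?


Date: March 3, 2066
Anchor: Jan 1, 2066. With p = 2066 - 1 = 2065: (p + p//4 - p//100 + p//400) mod 7 = (2065 + 516 - 20 + 5) mod 7 = 2566 mod 7 = 4 -> Friday (Mon=0 ... Sun=6)
Days before March (Jan-Feb): 59; offset = 59 + 3 - 1 = 61
Weekday index = (4 + 61) mod 7 = 2

Day of the week: Wednesday


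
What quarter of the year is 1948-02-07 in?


Month: February (month 2)
Q1: Jan-Mar, Q2: Apr-Jun, Q3: Jul-Sep, Q4: Oct-Dec

Q1


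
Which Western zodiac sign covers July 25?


Date: July 25
Conventional tropical zodiac dates: Leo from July 23 onward; Virgo starts August 23
July 25 falls within the Leo range

Leo


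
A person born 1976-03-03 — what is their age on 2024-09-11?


Birth: 1976-03-03
Reference: 2024-09-11
Year difference: 2024 - 1976 = 48

48 years old


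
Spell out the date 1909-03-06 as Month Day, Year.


ISO 1909-03-06 parses as year=1909, month=03, day=06
Month 3 -> March

March 6, 1909


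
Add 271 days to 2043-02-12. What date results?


Start: 2043-02-12, add 271 days
February 2043 has 28 days: 28 - 12 = 16 days to February 28 -> 255 left
March 2043 has 31 days -> 224 left
April 2043 has 30 days -> 194 left
May 2043 has 31 days -> 163 left
June 2043 has 30 days -> 133 left
July 2043 has 31 days -> 102 left
August 2043 has 31 days -> 71 left
September 2043 has 30 days -> 41 left
October 2043 has 31 days -> 10 left
November 2043: 10 <= 30 -> lands on November 10

Result: 2043-11-10


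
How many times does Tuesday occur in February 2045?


February 2045 has 28 days
Anchor: Jan 1, 2045. With p = 2045 - 1 = 2044: (p + p//4 - p//100 + p//400) mod 7 = (2044 + 511 - 20 + 5) mod 7 = 2540 mod 7 = 6 -> Sunday (Mon=0 ... Sun=6)
Days before February (Jan): 31; February 1 index = (6 + 31) mod 7 = 2 -> Wednesday
First Tuesday is February 7
Tuesdays: 7, 14, 21, 28

4 Tuesdays


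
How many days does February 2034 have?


February 2034 (leap year: no)

28 days


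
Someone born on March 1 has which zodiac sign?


Date: March 1
Conventional tropical zodiac dates: Pisces from February 19 onward; Aries starts March 21
March 1 falls within the Pisces range

Pisces


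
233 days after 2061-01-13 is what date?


Start: 2061-01-13, add 233 days
January 2061 has 31 days: 31 - 13 = 18 days to January 31 -> 215 left
February 2061 has 28 days -> 187 left
March 2061 has 31 days -> 156 left
April 2061 has 30 days -> 126 left
May 2061 has 31 days -> 95 left
June 2061 has 30 days -> 65 left
July 2061 has 31 days -> 34 left
August 2061 has 31 days -> 3 left
September 2061: 3 <= 30 -> lands on September 3

Result: 2061-09-03


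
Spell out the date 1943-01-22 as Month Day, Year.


ISO 1943-01-22 parses as year=1943, month=01, day=22
Month 1 -> January

January 22, 1943


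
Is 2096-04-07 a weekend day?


Anchor: Jan 1, 2096. With p = 2096 - 1 = 2095: (p + p//4 - p//100 + p//400) mod 7 = (2095 + 523 - 20 + 5) mod 7 = 2603 mod 7 = 6 -> Sunday (Mon=0 ... Sun=6)
Day of year: 98; offset = 97
Weekday index = (6 + 97) mod 7 = 5 -> Saturday
Weekend days: Saturday, Sunday

Yes


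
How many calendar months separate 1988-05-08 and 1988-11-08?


From May 1988 to November 1988
0 years * 12 = 0 months, plus 6 months = 6

6 months


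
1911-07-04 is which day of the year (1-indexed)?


Date: July 4, 1911
Days in months 1 through 6: 181
Plus 4 days in July

Day of year: 185


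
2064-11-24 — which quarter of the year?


Month: November (month 11)
Q1: Jan-Mar, Q2: Apr-Jun, Q3: Jul-Sep, Q4: Oct-Dec

Q4


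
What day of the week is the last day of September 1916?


September 1916 has 30 days
Anchor: Jan 1, 1916. With p = 1916 - 1 = 1915: (p + p//4 - p//100 + p//400) mod 7 = (1915 + 478 - 19 + 4) mod 7 = 2378 mod 7 = 5 -> Saturday (Mon=0 ... Sun=6)
Days before September (Jan-Aug): 244; September 1 index = (5 + 244) mod 7 = 4 -> Friday
Last day offset: 30 - 1 = 29 days
Weekday index = (4 + 29) mod 7 = 5

Saturday, September 30


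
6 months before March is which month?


March is month 3
3 - 6 = -3; wrap: -3 + 12 = 9

September


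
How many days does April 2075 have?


April 2075

30 days


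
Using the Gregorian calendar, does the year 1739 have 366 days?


Gregorian leap year rule: divisible by 4, but not by 100, unless also by 400.
1739 is not divisible by 4 -> not a leap year

No


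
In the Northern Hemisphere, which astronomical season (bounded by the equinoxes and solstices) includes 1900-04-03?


Date: April 3
Astronomical Spring (approx.; exact equinox/solstice day varies by year): March 20 to June 20
April 3 falls within the Spring window

Spring


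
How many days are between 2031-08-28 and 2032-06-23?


From 2031-08-28 to 2032-06-23
2031-08-28: days before August = 31 + 28 + 31 + 30 + 31 + 30 + 31 = 212 (2031 is not a leap year); day of year = 212 + 28 = 240
2032-06-23: days before June = 31 + 29 + 31 + 30 + 31 = 152 (2032 is a leap year); day of year = 152 + 23 = 175
Rest of 2031: 365 - 240 = 125
Total = 125 + 175 = 300

300 days


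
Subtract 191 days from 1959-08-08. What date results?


Start: 1959-08-08, subtract 191 days
Back 8 days from August 8 reaches July 31, 1959 -> 183 left
July 1959 has 31 days -> back to June 30, 1959 -> 152 left
June 1959 has 30 days -> back to May 31, 1959 -> 122 left
May 1959 has 31 days -> back to April 30, 1959 -> 91 left
April 1959 has 30 days -> back to March 31, 1959 -> 61 left
March 1959 has 31 days -> back to February 28, 1959 -> 30 left
February 1959 has 28 days -> back to January 31, 1959 -> 2 left
January 1959: 31 - 2 = 29 -> lands on January 29

Result: 1959-01-29


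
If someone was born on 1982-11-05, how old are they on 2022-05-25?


Birth: 1982-11-05
Reference: 2022-05-25
Year difference: 2022 - 1982 = 40
Birthday not yet reached in 2022, subtract 1

39 years old


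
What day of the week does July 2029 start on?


Target: July 1, 2029
Anchor: Jan 1, 2029. With p = 2029 - 1 = 2028: (p + p//4 - p//100 + p//400) mod 7 = (2028 + 507 - 20 + 5) mod 7 = 2520 mod 7 = 0 -> Monday (Mon=0 ... Sun=6)
Days before July (Jan-Jun): 181 days
Weekday index = (0 + 181) mod 7 = 6

Sunday


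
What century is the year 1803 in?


Century = (year - 1) // 100 + 1
= (1803 - 1) // 100 + 1
= 1802 // 100 + 1
= 18 + 1

19th century


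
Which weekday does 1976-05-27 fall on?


Date: May 27, 1976
Anchor: Jan 1, 1976. With p = 1976 - 1 = 1975: (p + p//4 - p//100 + p//400) mod 7 = (1975 + 493 - 19 + 4) mod 7 = 2453 mod 7 = 3 -> Thursday (Mon=0 ... Sun=6)
Days before May (Jan-Apr): 121; offset = 121 + 27 - 1 = 147
Weekday index = (3 + 147) mod 7 = 3

Day of the week: Thursday


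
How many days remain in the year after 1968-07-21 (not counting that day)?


Day of year: 203 of 366
Remaining = 366 - 203

163 days


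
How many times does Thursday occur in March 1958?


March 1958 has 31 days
Anchor: Jan 1, 1958. With p = 1958 - 1 = 1957: (p + p//4 - p//100 + p//400) mod 7 = (1957 + 489 - 19 + 4) mod 7 = 2431 mod 7 = 2 -> Wednesday (Mon=0 ... Sun=6)
Days before March (Jan-Feb): 59; March 1 index = (2 + 59) mod 7 = 5 -> Saturday
First Thursday is March 6
Thursdays: 6, 13, 20, 27

4 Thursdays


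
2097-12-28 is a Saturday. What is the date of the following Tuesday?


Current: Saturday
Target: Tuesday
Days ahead: 3

Next Tuesday: 2097-12-31


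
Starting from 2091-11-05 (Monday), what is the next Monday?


Current: Monday
Target: Monday
Days ahead: 7

Next Monday: 2091-11-12


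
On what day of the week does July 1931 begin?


Target: July 1, 1931
Anchor: Jan 1, 1931. With p = 1931 - 1 = 1930: (p + p//4 - p//100 + p//400) mod 7 = (1930 + 482 - 19 + 4) mod 7 = 2397 mod 7 = 3 -> Thursday (Mon=0 ... Sun=6)
Days before July (Jan-Jun): 181 days
Weekday index = (3 + 181) mod 7 = 2

Wednesday


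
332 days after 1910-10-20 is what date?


Start: 1910-10-20, add 332 days
October 1910 has 31 days: 31 - 20 = 11 days to October 31 -> 321 left
November 1910 has 30 days -> 291 left
December 1910 has 31 days -> 260 left
January 1911 has 31 days -> 229 left
February 1911 has 28 days -> 201 left
March 1911 has 31 days -> 170 left
April 1911 has 30 days -> 140 left
May 1911 has 31 days -> 109 left
June 1911 has 30 days -> 79 left
July 1911 has 31 days -> 48 left
August 1911 has 31 days -> 17 left
September 1911: 17 <= 30 -> lands on September 17

Result: 1911-09-17


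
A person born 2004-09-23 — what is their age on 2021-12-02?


Birth: 2004-09-23
Reference: 2021-12-02
Year difference: 2021 - 2004 = 17

17 years old


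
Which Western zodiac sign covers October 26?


Date: October 26
Conventional tropical zodiac dates: Scorpio from October 23 onward; Sagittarius starts November 22
October 26 falls within the Scorpio range

Scorpio


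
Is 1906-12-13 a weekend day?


Anchor: Jan 1, 1906. With p = 1906 - 1 = 1905: (p + p//4 - p//100 + p//400) mod 7 = (1905 + 476 - 19 + 4) mod 7 = 2366 mod 7 = 0 -> Monday (Mon=0 ... Sun=6)
Day of year: 347; offset = 346
Weekday index = (0 + 346) mod 7 = 3 -> Thursday
Weekend days: Saturday, Sunday

No


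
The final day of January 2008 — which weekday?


January 2008 has 31 days
Anchor: Jan 1, 2008. With p = 2008 - 1 = 2007: (p + p//4 - p//100 + p//400) mod 7 = (2007 + 501 - 20 + 5) mod 7 = 2493 mod 7 = 1 -> Tuesday (Mon=0 ... Sun=6)
January 1 is the anchor itself -> Tuesday
Last day offset: 31 - 1 = 30 days
Weekday index = (1 + 30) mod 7 = 3

Thursday, January 31


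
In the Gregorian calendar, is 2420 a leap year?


Gregorian leap year rule: divisible by 4, but not by 100, unless also by 400.
2420 is divisible by 4 but not 100 -> leap year

Yes


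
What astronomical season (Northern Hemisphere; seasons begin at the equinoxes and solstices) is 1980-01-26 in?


Date: January 26
Astronomical Winter (approx.; exact equinox/solstice day varies by year): December 21 to March 19
January 26 falls within the Winter window

Winter


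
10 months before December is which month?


December is month 12
12 - 10 = 2

February


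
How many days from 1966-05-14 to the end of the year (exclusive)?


Day of year: 134 of 365
Remaining = 365 - 134

231 days


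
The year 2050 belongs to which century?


Century = (year - 1) // 100 + 1
= (2050 - 1) // 100 + 1
= 2049 // 100 + 1
= 20 + 1

21st century


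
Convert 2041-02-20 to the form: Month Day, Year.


ISO 2041-02-20 parses as year=2041, month=02, day=20
Month 2 -> February

February 20, 2041


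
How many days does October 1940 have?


October 1940

31 days


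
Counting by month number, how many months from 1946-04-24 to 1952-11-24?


From April 1946 to November 1952
6 years * 12 = 72 months, plus 7 months = 79

79 months


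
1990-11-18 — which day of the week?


Date: November 18, 1990
Anchor: Jan 1, 1990. With p = 1990 - 1 = 1989: (p + p//4 - p//100 + p//400) mod 7 = (1989 + 497 - 19 + 4) mod 7 = 2471 mod 7 = 0 -> Monday (Mon=0 ... Sun=6)
Days before November (Jan-Oct): 304; offset = 304 + 18 - 1 = 321
Weekday index = (0 + 321) mod 7 = 6

Day of the week: Sunday


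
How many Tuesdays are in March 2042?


March 2042 has 31 days
Anchor: Jan 1, 2042. With p = 2042 - 1 = 2041: (p + p//4 - p//100 + p//400) mod 7 = (2041 + 510 - 20 + 5) mod 7 = 2536 mod 7 = 2 -> Wednesday (Mon=0 ... Sun=6)
Days before March (Jan-Feb): 59; March 1 index = (2 + 59) mod 7 = 5 -> Saturday
First Tuesday is March 4
Tuesdays: 4, 11, 18, 25

4 Tuesdays


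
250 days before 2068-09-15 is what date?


Start: 2068-09-15, subtract 250 days
Back 15 days from September 15 reaches August 31, 2068 -> 235 left
August 2068 has 31 days -> back to July 31, 2068 -> 204 left
July 2068 has 31 days -> back to June 30, 2068 -> 173 left
June 2068 has 30 days -> back to May 31, 2068 -> 143 left
May 2068 has 31 days -> back to April 30, 2068 -> 112 left
April 2068 has 30 days -> back to March 31, 2068 -> 82 left
March 2068 has 31 days -> back to February 29, 2068 -> 51 left
February 2068 has 29 days -> back to January 31, 2068 -> 22 left
January 2068: 31 - 22 = 9 -> lands on January 9

Result: 2068-01-09


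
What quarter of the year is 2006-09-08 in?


Month: September (month 9)
Q1: Jan-Mar, Q2: Apr-Jun, Q3: Jul-Sep, Q4: Oct-Dec

Q3


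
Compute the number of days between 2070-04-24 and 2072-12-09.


From 2070-04-24 to 2072-12-09
2070-04-24: days before April = 31 + 28 + 31 = 90 (2070 is not a leap year); day of year = 90 + 24 = 114
2072-12-09: days before December = 31 + 29 + 31 + 30 + 31 + 30 + 31 + 31 + 30 + 31 + 30 = 335 (2072 is a leap year); day of year = 335 + 9 = 344
Rest of 2070: 365 - 114 = 251
Full years 2071 (365): 365
Total = 251 + 365 + 344 = 960

960 days


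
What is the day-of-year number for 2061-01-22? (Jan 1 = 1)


Date: January 22, 2061
No months before January
Plus 22 days in January

Day of year: 22


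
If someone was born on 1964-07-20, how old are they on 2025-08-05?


Birth: 1964-07-20
Reference: 2025-08-05
Year difference: 2025 - 1964 = 61

61 years old


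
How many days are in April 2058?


April 2058

30 days


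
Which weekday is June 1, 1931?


Target: June 1, 1931
Anchor: Jan 1, 1931. With p = 1931 - 1 = 1930: (p + p//4 - p//100 + p//400) mod 7 = (1930 + 482 - 19 + 4) mod 7 = 2397 mod 7 = 3 -> Thursday (Mon=0 ... Sun=6)
Days before June (Jan-May): 151 days
Weekday index = (3 + 151) mod 7 = 0

Monday


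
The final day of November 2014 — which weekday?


November 2014 has 30 days
Anchor: Jan 1, 2014. With p = 2014 - 1 = 2013: (p + p//4 - p//100 + p//400) mod 7 = (2013 + 503 - 20 + 5) mod 7 = 2501 mod 7 = 2 -> Wednesday (Mon=0 ... Sun=6)
Days before November (Jan-Oct): 304; November 1 index = (2 + 304) mod 7 = 5 -> Saturday
Last day offset: 30 - 1 = 29 days
Weekday index = (5 + 29) mod 7 = 6

Sunday, November 30


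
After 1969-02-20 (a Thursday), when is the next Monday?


Current: Thursday
Target: Monday
Days ahead: 4

Next Monday: 1969-02-24


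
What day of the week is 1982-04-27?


Date: April 27, 1982
Anchor: Jan 1, 1982. With p = 1982 - 1 = 1981: (p + p//4 - p//100 + p//400) mod 7 = (1981 + 495 - 19 + 4) mod 7 = 2461 mod 7 = 4 -> Friday (Mon=0 ... Sun=6)
Days before April (Jan-Mar): 90; offset = 90 + 27 - 1 = 116
Weekday index = (4 + 116) mod 7 = 1

Day of the week: Tuesday


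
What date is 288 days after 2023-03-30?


Start: 2023-03-30, add 288 days
March 2023 has 31 days: 31 - 30 = 1 day to March 31 -> 287 left
April 2023 has 30 days -> 257 left
May 2023 has 31 days -> 226 left
June 2023 has 30 days -> 196 left
July 2023 has 31 days -> 165 left
August 2023 has 31 days -> 134 left
September 2023 has 30 days -> 104 left
October 2023 has 31 days -> 73 left
November 2023 has 30 days -> 43 left
December 2023 has 31 days -> 12 left
January 2024: 12 <= 31 -> lands on January 12

Result: 2024-01-12


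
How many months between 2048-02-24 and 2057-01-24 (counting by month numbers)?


From February 2048 to January 2057
9 years * 12 = 108 months, minus 1 month = 107

107 months


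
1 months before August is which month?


August is month 8
8 - 1 = 7

July


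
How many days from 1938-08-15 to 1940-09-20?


From 1938-08-15 to 1940-09-20
1938-08-15: days before August = 31 + 28 + 31 + 30 + 31 + 30 + 31 = 212 (1938 is not a leap year); day of year = 212 + 15 = 227
1940-09-20: days before September = 31 + 29 + 31 + 30 + 31 + 30 + 31 + 31 = 244 (1940 is a leap year); day of year = 244 + 20 = 264
Rest of 1938: 365 - 227 = 138
Full years 1939 (365): 365
Total = 138 + 365 + 264 = 767

767 days


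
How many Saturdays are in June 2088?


June 2088 has 30 days
Anchor: Jan 1, 2088. With p = 2088 - 1 = 2087: (p + p//4 - p//100 + p//400) mod 7 = (2087 + 521 - 20 + 5) mod 7 = 2593 mod 7 = 3 -> Thursday (Mon=0 ... Sun=6)
Days before June (Jan-May): 152; June 1 index = (3 + 152) mod 7 = 1 -> Tuesday
First Saturday is June 5
Saturdays: 5, 12, 19, 26

4 Saturdays


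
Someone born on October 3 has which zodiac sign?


Date: October 3
Conventional tropical zodiac dates: Libra from September 23 onward; Scorpio starts October 23
October 3 falls within the Libra range

Libra


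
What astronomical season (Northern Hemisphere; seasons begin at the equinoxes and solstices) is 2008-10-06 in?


Date: October 6
Astronomical Autumn (approx.; exact equinox/solstice day varies by year): September 22 to December 20
October 6 falls within the Autumn window

Autumn


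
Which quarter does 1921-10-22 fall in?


Month: October (month 10)
Q1: Jan-Mar, Q2: Apr-Jun, Q3: Jul-Sep, Q4: Oct-Dec

Q4


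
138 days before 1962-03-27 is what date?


Start: 1962-03-27, subtract 138 days
Back 27 days from March 27 reaches February 28, 1962 -> 111 left
February 1962 has 28 days -> back to January 31, 1962 -> 83 left
January 1962 has 31 days -> back to December 31, 1961 -> 52 left
December 1961 has 31 days -> back to November 30, 1961 -> 21 left
November 1961: 30 - 21 = 9 -> lands on November 9

Result: 1961-11-09


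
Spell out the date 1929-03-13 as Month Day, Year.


ISO 1929-03-13 parses as year=1929, month=03, day=13
Month 3 -> March

March 13, 1929


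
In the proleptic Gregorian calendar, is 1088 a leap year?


Gregorian leap year rule: divisible by 4, but not by 100, unless also by 400.
1088 is divisible by 4 but not 100 -> leap year

Yes


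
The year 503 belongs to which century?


Century = (year - 1) // 100 + 1
= (503 - 1) // 100 + 1
= 502 // 100 + 1
= 5 + 1

6th century


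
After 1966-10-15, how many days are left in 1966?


Day of year: 288 of 365
Remaining = 365 - 288

77 days


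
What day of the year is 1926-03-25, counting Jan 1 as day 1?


Date: March 25, 1926
Days in months 1 through 2: 59
Plus 25 days in March

Day of year: 84


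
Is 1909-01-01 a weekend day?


Anchor: Jan 1, 1909. With p = 1909 - 1 = 1908: (p + p//4 - p//100 + p//400) mod 7 = (1908 + 477 - 19 + 4) mod 7 = 2370 mod 7 = 4 -> Friday (Mon=0 ... Sun=6)
Day of year: 1; offset = 0
Weekday index = (4 + 0) mod 7 = 4 -> Friday
Weekend days: Saturday, Sunday

No


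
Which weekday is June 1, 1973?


Target: June 1, 1973
Anchor: Jan 1, 1973. With p = 1973 - 1 = 1972: (p + p//4 - p//100 + p//400) mod 7 = (1972 + 493 - 19 + 4) mod 7 = 2450 mod 7 = 0 -> Monday (Mon=0 ... Sun=6)
Days before June (Jan-May): 151 days
Weekday index = (0 + 151) mod 7 = 4

Friday


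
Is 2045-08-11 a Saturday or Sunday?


Anchor: Jan 1, 2045. With p = 2045 - 1 = 2044: (p + p//4 - p//100 + p//400) mod 7 = (2044 + 511 - 20 + 5) mod 7 = 2540 mod 7 = 6 -> Sunday (Mon=0 ... Sun=6)
Day of year: 223; offset = 222
Weekday index = (6 + 222) mod 7 = 4 -> Friday
Weekend days: Saturday, Sunday

No


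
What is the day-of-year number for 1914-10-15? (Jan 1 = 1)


Date: October 15, 1914
Days in months 1 through 9: 273
Plus 15 days in October

Day of year: 288


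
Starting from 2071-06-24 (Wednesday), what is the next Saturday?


Current: Wednesday
Target: Saturday
Days ahead: 3

Next Saturday: 2071-06-27


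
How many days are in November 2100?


November 2100

30 days


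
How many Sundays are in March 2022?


March 2022 has 31 days
Anchor: Jan 1, 2022. With p = 2022 - 1 = 2021: (p + p//4 - p//100 + p//400) mod 7 = (2021 + 505 - 20 + 5) mod 7 = 2511 mod 7 = 5 -> Saturday (Mon=0 ... Sun=6)
Days before March (Jan-Feb): 59; March 1 index = (5 + 59) mod 7 = 1 -> Tuesday
First Sunday is March 6
Sundays: 6, 13, 20, 27

4 Sundays


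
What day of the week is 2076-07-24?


Date: July 24, 2076
Anchor: Jan 1, 2076. With p = 2076 - 1 = 2075: (p + p//4 - p//100 + p//400) mod 7 = (2075 + 518 - 20 + 5) mod 7 = 2578 mod 7 = 2 -> Wednesday (Mon=0 ... Sun=6)
Days before July (Jan-Jun): 182; offset = 182 + 24 - 1 = 205
Weekday index = (2 + 205) mod 7 = 4

Day of the week: Friday


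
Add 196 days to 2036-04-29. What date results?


Start: 2036-04-29, add 196 days
April 2036 has 30 days: 30 - 29 = 1 day to April 30 -> 195 left
May 2036 has 31 days -> 164 left
June 2036 has 30 days -> 134 left
July 2036 has 31 days -> 103 left
August 2036 has 31 days -> 72 left
September 2036 has 30 days -> 42 left
October 2036 has 31 days -> 11 left
November 2036: 11 <= 30 -> lands on November 11

Result: 2036-11-11


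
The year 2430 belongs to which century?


Century = (year - 1) // 100 + 1
= (2430 - 1) // 100 + 1
= 2429 // 100 + 1
= 24 + 1

25th century


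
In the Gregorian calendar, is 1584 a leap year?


Gregorian leap year rule: divisible by 4, but not by 100, unless also by 400.
1584 is divisible by 4 but not 100 -> leap year

Yes


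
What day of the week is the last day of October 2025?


October 2025 has 31 days
Anchor: Jan 1, 2025. With p = 2025 - 1 = 2024: (p + p//4 - p//100 + p//400) mod 7 = (2024 + 506 - 20 + 5) mod 7 = 2515 mod 7 = 2 -> Wednesday (Mon=0 ... Sun=6)
Days before October (Jan-Sep): 273; October 1 index = (2 + 273) mod 7 = 2 -> Wednesday
Last day offset: 31 - 1 = 30 days
Weekday index = (2 + 30) mod 7 = 4

Friday, October 31


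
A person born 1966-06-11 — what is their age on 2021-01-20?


Birth: 1966-06-11
Reference: 2021-01-20
Year difference: 2021 - 1966 = 55
Birthday not yet reached in 2021, subtract 1

54 years old


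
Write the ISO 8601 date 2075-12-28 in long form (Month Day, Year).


ISO 2075-12-28 parses as year=2075, month=12, day=28
Month 12 -> December

December 28, 2075


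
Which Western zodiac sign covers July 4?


Date: July 4
Conventional tropical zodiac dates: Cancer from June 21 onward; Leo starts July 23
July 4 falls within the Cancer range

Cancer


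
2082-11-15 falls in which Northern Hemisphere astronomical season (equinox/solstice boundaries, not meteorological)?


Date: November 15
Astronomical Autumn (approx.; exact equinox/solstice day varies by year): September 22 to December 20
November 15 falls within the Autumn window

Autumn


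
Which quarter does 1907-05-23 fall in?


Month: May (month 5)
Q1: Jan-Mar, Q2: Apr-Jun, Q3: Jul-Sep, Q4: Oct-Dec

Q2


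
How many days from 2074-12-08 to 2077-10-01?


From 2074-12-08 to 2077-10-01
2074-12-08: days before December = 31 + 28 + 31 + 30 + 31 + 30 + 31 + 31 + 30 + 31 + 30 = 334 (2074 is not a leap year); day of year = 334 + 8 = 342
2077-10-01: days before October = 31 + 28 + 31 + 30 + 31 + 30 + 31 + 31 + 30 = 273 (2077 is not a leap year); day of year = 273 + 1 = 274
Rest of 2074: 365 - 342 = 23
Full years 2075 (365), 2076 (366): 731
Total = 23 + 731 + 274 = 1028

1028 days


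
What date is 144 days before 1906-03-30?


Start: 1906-03-30, subtract 144 days
Back 30 days from March 30 reaches February 28, 1906 -> 114 left
February 1906 has 28 days -> back to January 31, 1906 -> 86 left
January 1906 has 31 days -> back to December 31, 1905 -> 55 left
December 1905 has 31 days -> back to November 30, 1905 -> 24 left
November 1905: 30 - 24 = 6 -> lands on November 6

Result: 1905-11-06


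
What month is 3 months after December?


December is month 12
12 + 3 = 15; wrap: 15 - 12 = 3

March


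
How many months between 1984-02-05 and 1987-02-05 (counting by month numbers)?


From February 1984 to February 1987
3 years * 12 = 36 months = 36

36 months


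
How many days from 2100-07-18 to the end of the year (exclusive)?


Day of year: 199 of 365
Remaining = 365 - 199

166 days


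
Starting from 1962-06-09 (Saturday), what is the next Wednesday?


Current: Saturday
Target: Wednesday
Days ahead: 4

Next Wednesday: 1962-06-13


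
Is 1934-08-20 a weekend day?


Anchor: Jan 1, 1934. With p = 1934 - 1 = 1933: (p + p//4 - p//100 + p//400) mod 7 = (1933 + 483 - 19 + 4) mod 7 = 2401 mod 7 = 0 -> Monday (Mon=0 ... Sun=6)
Day of year: 232; offset = 231
Weekday index = (0 + 231) mod 7 = 0 -> Monday
Weekend days: Saturday, Sunday

No


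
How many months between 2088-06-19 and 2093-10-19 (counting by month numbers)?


From June 2088 to October 2093
5 years * 12 = 60 months, plus 4 months = 64

64 months


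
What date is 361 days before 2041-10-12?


Start: 2041-10-12, subtract 361 days
Back 12 days from October 12 reaches September 30, 2041 -> 349 left
September 2041 has 30 days -> back to August 31, 2041 -> 319 left
August 2041 has 31 days -> back to July 31, 2041 -> 288 left
July 2041 has 31 days -> back to June 30, 2041 -> 257 left
June 2041 has 30 days -> back to May 31, 2041 -> 227 left
May 2041 has 31 days -> back to April 30, 2041 -> 196 left
April 2041 has 30 days -> back to March 31, 2041 -> 166 left
March 2041 has 31 days -> back to February 28, 2041 -> 135 left
February 2041 has 28 days -> back to January 31, 2041 -> 107 left
January 2041 has 31 days -> back to December 31, 2040 -> 76 left
December 2040 has 31 days -> back to November 30, 2040 -> 45 left
November 2040 has 30 days -> back to October 31, 2040 -> 15 left
October 2040: 31 - 15 = 16 -> lands on October 16

Result: 2040-10-16


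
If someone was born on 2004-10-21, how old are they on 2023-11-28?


Birth: 2004-10-21
Reference: 2023-11-28
Year difference: 2023 - 2004 = 19

19 years old


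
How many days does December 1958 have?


December 1958

31 days


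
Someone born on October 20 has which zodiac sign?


Date: October 20
Conventional tropical zodiac dates: Libra from September 23 onward; Scorpio starts October 23
October 20 falls within the Libra range

Libra


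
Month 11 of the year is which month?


Month 11 of 12

November


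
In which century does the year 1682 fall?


Century = (year - 1) // 100 + 1
= (1682 - 1) // 100 + 1
= 1681 // 100 + 1
= 16 + 1

17th century


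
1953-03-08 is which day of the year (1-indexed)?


Date: March 8, 1953
Days in months 1 through 2: 59
Plus 8 days in March

Day of year: 67


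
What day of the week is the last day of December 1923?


December 1923 has 31 days
Anchor: Jan 1, 1923. With p = 1923 - 1 = 1922: (p + p//4 - p//100 + p//400) mod 7 = (1922 + 480 - 19 + 4) mod 7 = 2387 mod 7 = 0 -> Monday (Mon=0 ... Sun=6)
Days before December (Jan-Nov): 334; December 1 index = (0 + 334) mod 7 = 5 -> Saturday
Last day offset: 31 - 1 = 30 days
Weekday index = (5 + 30) mod 7 = 0

Monday, December 31


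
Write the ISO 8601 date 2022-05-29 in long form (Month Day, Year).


ISO 2022-05-29 parses as year=2022, month=05, day=29
Month 5 -> May

May 29, 2022


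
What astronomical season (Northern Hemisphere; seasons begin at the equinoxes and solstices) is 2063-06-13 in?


Date: June 13
Astronomical Spring (approx.; exact equinox/solstice day varies by year): March 20 to June 20
June 13 falls within the Spring window

Spring


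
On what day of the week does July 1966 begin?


Target: July 1, 1966
Anchor: Jan 1, 1966. With p = 1966 - 1 = 1965: (p + p//4 - p//100 + p//400) mod 7 = (1965 + 491 - 19 + 4) mod 7 = 2441 mod 7 = 5 -> Saturday (Mon=0 ... Sun=6)
Days before July (Jan-Jun): 181 days
Weekday index = (5 + 181) mod 7 = 4

Friday


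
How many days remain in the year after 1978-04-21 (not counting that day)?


Day of year: 111 of 365
Remaining = 365 - 111

254 days


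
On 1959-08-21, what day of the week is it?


Date: August 21, 1959
Anchor: Jan 1, 1959. With p = 1959 - 1 = 1958: (p + p//4 - p//100 + p//400) mod 7 = (1958 + 489 - 19 + 4) mod 7 = 2432 mod 7 = 3 -> Thursday (Mon=0 ... Sun=6)
Days before August (Jan-Jul): 212; offset = 212 + 21 - 1 = 232
Weekday index = (3 + 232) mod 7 = 4

Day of the week: Friday


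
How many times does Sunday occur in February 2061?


February 2061 has 28 days
Anchor: Jan 1, 2061. With p = 2061 - 1 = 2060: (p + p//4 - p//100 + p//400) mod 7 = (2060 + 515 - 20 + 5) mod 7 = 2560 mod 7 = 5 -> Saturday (Mon=0 ... Sun=6)
Days before February (Jan): 31; February 1 index = (5 + 31) mod 7 = 1 -> Tuesday
First Sunday is February 6
Sundays: 6, 13, 20, 27

4 Sundays


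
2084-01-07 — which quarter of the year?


Month: January (month 1)
Q1: Jan-Mar, Q2: Apr-Jun, Q3: Jul-Sep, Q4: Oct-Dec

Q1


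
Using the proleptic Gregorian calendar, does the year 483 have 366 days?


Gregorian leap year rule: divisible by 4, but not by 100, unless also by 400.
483 is not divisible by 4 -> not a leap year

No


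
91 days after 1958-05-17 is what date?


Start: 1958-05-17, add 91 days
May 1958 has 31 days: 31 - 17 = 14 days to May 31 -> 77 left
June 1958 has 30 days -> 47 left
July 1958 has 31 days -> 16 left
August 1958: 16 <= 31 -> lands on August 16

Result: 1958-08-16


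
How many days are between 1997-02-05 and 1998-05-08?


From 1997-02-05 to 1998-05-08
1997-02-05: days before February = 31; day of year = 31 + 5 = 36
1998-05-08: days before May = 31 + 28 + 31 + 30 = 120 (1998 is not a leap year); day of year = 120 + 8 = 128
Rest of 1997: 365 - 36 = 329
Total = 329 + 128 = 457

457 days


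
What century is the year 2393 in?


Century = (year - 1) // 100 + 1
= (2393 - 1) // 100 + 1
= 2392 // 100 + 1
= 23 + 1

24th century


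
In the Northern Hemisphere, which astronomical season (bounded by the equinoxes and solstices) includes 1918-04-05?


Date: April 5
Astronomical Spring (approx.; exact equinox/solstice day varies by year): March 20 to June 20
April 5 falls within the Spring window

Spring


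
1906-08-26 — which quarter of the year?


Month: August (month 8)
Q1: Jan-Mar, Q2: Apr-Jun, Q3: Jul-Sep, Q4: Oct-Dec

Q3


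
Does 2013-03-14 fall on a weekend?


Anchor: Jan 1, 2013. With p = 2013 - 1 = 2012: (p + p//4 - p//100 + p//400) mod 7 = (2012 + 503 - 20 + 5) mod 7 = 2500 mod 7 = 1 -> Tuesday (Mon=0 ... Sun=6)
Day of year: 73; offset = 72
Weekday index = (1 + 72) mod 7 = 3 -> Thursday
Weekend days: Saturday, Sunday

No


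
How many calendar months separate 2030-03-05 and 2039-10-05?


From March 2030 to October 2039
9 years * 12 = 108 months, plus 7 months = 115

115 months


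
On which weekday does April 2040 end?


April 2040 has 30 days
Anchor: Jan 1, 2040. With p = 2040 - 1 = 2039: (p + p//4 - p//100 + p//400) mod 7 = (2039 + 509 - 20 + 5) mod 7 = 2533 mod 7 = 6 -> Sunday (Mon=0 ... Sun=6)
Days before April (Jan-Mar): 91; April 1 index = (6 + 91) mod 7 = 6 -> Sunday
Last day offset: 30 - 1 = 29 days
Weekday index = (6 + 29) mod 7 = 0

Monday, April 30


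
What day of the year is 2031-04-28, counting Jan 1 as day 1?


Date: April 28, 2031
Days in months 1 through 3: 90
Plus 28 days in April

Day of year: 118


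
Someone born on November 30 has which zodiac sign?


Date: November 30
Conventional tropical zodiac dates: Sagittarius from November 22 onward; Capricorn starts December 22
November 30 falls within the Sagittarius range

Sagittarius


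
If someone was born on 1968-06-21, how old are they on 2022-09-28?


Birth: 1968-06-21
Reference: 2022-09-28
Year difference: 2022 - 1968 = 54

54 years old


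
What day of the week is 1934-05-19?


Date: May 19, 1934
Anchor: Jan 1, 1934. With p = 1934 - 1 = 1933: (p + p//4 - p//100 + p//400) mod 7 = (1933 + 483 - 19 + 4) mod 7 = 2401 mod 7 = 0 -> Monday (Mon=0 ... Sun=6)
Days before May (Jan-Apr): 120; offset = 120 + 19 - 1 = 138
Weekday index = (0 + 138) mod 7 = 5

Day of the week: Saturday


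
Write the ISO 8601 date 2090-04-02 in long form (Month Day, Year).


ISO 2090-04-02 parses as year=2090, month=04, day=02
Month 4 -> April

April 2, 2090


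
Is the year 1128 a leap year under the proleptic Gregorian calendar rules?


Gregorian leap year rule: divisible by 4, but not by 100, unless also by 400.
1128 is divisible by 4 but not 100 -> leap year

Yes


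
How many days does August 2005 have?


August 2005

31 days


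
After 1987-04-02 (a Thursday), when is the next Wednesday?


Current: Thursday
Target: Wednesday
Days ahead: 6

Next Wednesday: 1987-04-08


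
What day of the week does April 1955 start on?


Target: April 1, 1955
Anchor: Jan 1, 1955. With p = 1955 - 1 = 1954: (p + p//4 - p//100 + p//400) mod 7 = (1954 + 488 - 19 + 4) mod 7 = 2427 mod 7 = 5 -> Saturday (Mon=0 ... Sun=6)
Days before April (Jan-Mar): 90 days
Weekday index = (5 + 90) mod 7 = 4

Friday


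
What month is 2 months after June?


June is month 6
6 + 2 = 8

August


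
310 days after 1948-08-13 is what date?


Start: 1948-08-13, add 310 days
August 1948 has 31 days: 31 - 13 = 18 days to August 31 -> 292 left
September 1948 has 30 days -> 262 left
October 1948 has 31 days -> 231 left
November 1948 has 30 days -> 201 left
December 1948 has 31 days -> 170 left
January 1949 has 31 days -> 139 left
February 1949 has 28 days -> 111 left
March 1949 has 31 days -> 80 left
April 1949 has 30 days -> 50 left
May 1949 has 31 days -> 19 left
June 1949: 19 <= 30 -> lands on June 19

Result: 1949-06-19


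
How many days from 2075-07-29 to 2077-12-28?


From 2075-07-29 to 2077-12-28
2075-07-29: days before July = 31 + 28 + 31 + 30 + 31 + 30 = 181 (2075 is not a leap year); day of year = 181 + 29 = 210
2077-12-28: days before December = 31 + 28 + 31 + 30 + 31 + 30 + 31 + 31 + 30 + 31 + 30 = 334 (2077 is not a leap year); day of year = 334 + 28 = 362
Rest of 2075: 365 - 210 = 155
Full years 2076 (366): 366
Total = 155 + 366 + 362 = 883

883 days


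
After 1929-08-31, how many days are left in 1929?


Day of year: 243 of 365
Remaining = 365 - 243

122 days


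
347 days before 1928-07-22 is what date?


Start: 1928-07-22, subtract 347 days
Back 22 days from July 22 reaches June 30, 1928 -> 325 left
June 1928 has 30 days -> back to May 31, 1928 -> 295 left
May 1928 has 31 days -> back to April 30, 1928 -> 264 left
April 1928 has 30 days -> back to March 31, 1928 -> 234 left
March 1928 has 31 days -> back to February 29, 1928 -> 203 left
February 1928 has 29 days -> back to January 31, 1928 -> 174 left
January 1928 has 31 days -> back to December 31, 1927 -> 143 left
December 1927 has 31 days -> back to November 30, 1927 -> 112 left
November 1927 has 30 days -> back to October 31, 1927 -> 82 left
October 1927 has 31 days -> back to September 30, 1927 -> 51 left
September 1927 has 30 days -> back to August 31, 1927 -> 21 left
August 1927: 31 - 21 = 10 -> lands on August 10

Result: 1927-08-10


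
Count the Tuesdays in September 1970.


September 1970 has 30 days
Anchor: Jan 1, 1970. With p = 1970 - 1 = 1969: (p + p//4 - p//100 + p//400) mod 7 = (1969 + 492 - 19 + 4) mod 7 = 2446 mod 7 = 3 -> Thursday (Mon=0 ... Sun=6)
Days before September (Jan-Aug): 243; September 1 index = (3 + 243) mod 7 = 1 -> Tuesday
First Tuesday is September 1
Tuesdays: 1, 8, 15, 22, 29

5 Tuesdays


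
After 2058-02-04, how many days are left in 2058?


Day of year: 35 of 365
Remaining = 365 - 35

330 days


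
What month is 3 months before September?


September is month 9
9 - 3 = 6

June


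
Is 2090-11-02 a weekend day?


Anchor: Jan 1, 2090. With p = 2090 - 1 = 2089: (p + p//4 - p//100 + p//400) mod 7 = (2089 + 522 - 20 + 5) mod 7 = 2596 mod 7 = 6 -> Sunday (Mon=0 ... Sun=6)
Day of year: 306; offset = 305
Weekday index = (6 + 305) mod 7 = 3 -> Thursday
Weekend days: Saturday, Sunday

No


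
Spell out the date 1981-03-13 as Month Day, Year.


ISO 1981-03-13 parses as year=1981, month=03, day=13
Month 3 -> March

March 13, 1981


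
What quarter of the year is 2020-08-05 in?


Month: August (month 8)
Q1: Jan-Mar, Q2: Apr-Jun, Q3: Jul-Sep, Q4: Oct-Dec

Q3


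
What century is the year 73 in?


Century = (year - 1) // 100 + 1
= (73 - 1) // 100 + 1
= 72 // 100 + 1
= 0 + 1

1st century


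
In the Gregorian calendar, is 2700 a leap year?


Gregorian leap year rule: divisible by 4, but not by 100, unless also by 400.
2700 is divisible by 100 but not 400 -> not a leap year

No


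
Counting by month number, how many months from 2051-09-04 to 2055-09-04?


From September 2051 to September 2055
4 years * 12 = 48 months = 48

48 months


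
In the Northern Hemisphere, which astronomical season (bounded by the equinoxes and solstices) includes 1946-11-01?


Date: November 1
Astronomical Autumn (approx.; exact equinox/solstice day varies by year): September 22 to December 20
November 1 falls within the Autumn window

Autumn


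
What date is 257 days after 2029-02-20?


Start: 2029-02-20, add 257 days
February 2029 has 28 days: 28 - 20 = 8 days to February 28 -> 249 left
March 2029 has 31 days -> 218 left
April 2029 has 30 days -> 188 left
May 2029 has 31 days -> 157 left
June 2029 has 30 days -> 127 left
July 2029 has 31 days -> 96 left
August 2029 has 31 days -> 65 left
September 2029 has 30 days -> 35 left
October 2029 has 31 days -> 4 left
November 2029: 4 <= 30 -> lands on November 4

Result: 2029-11-04


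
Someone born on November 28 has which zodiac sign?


Date: November 28
Conventional tropical zodiac dates: Sagittarius from November 22 onward; Capricorn starts December 22
November 28 falls within the Sagittarius range

Sagittarius


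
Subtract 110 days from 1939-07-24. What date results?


Start: 1939-07-24, subtract 110 days
Back 24 days from July 24 reaches June 30, 1939 -> 86 left
June 1939 has 30 days -> back to May 31, 1939 -> 56 left
May 1939 has 31 days -> back to April 30, 1939 -> 25 left
April 1939: 30 - 25 = 5 -> lands on April 5

Result: 1939-04-05


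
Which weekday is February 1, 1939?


Target: February 1, 1939
Anchor: Jan 1, 1939. With p = 1939 - 1 = 1938: (p + p//4 - p//100 + p//400) mod 7 = (1938 + 484 - 19 + 4) mod 7 = 2407 mod 7 = 6 -> Sunday (Mon=0 ... Sun=6)
Days before February (Jan): 31 days
Weekday index = (6 + 31) mod 7 = 2

Wednesday


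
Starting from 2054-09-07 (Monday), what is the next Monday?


Current: Monday
Target: Monday
Days ahead: 7

Next Monday: 2054-09-14


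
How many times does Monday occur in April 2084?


April 2084 has 30 days
Anchor: Jan 1, 2084. With p = 2084 - 1 = 2083: (p + p//4 - p//100 + p//400) mod 7 = (2083 + 520 - 20 + 5) mod 7 = 2588 mod 7 = 5 -> Saturday (Mon=0 ... Sun=6)
Days before April (Jan-Mar): 91; April 1 index = (5 + 91) mod 7 = 5 -> Saturday
First Monday is April 3
Mondays: 3, 10, 17, 24

4 Mondays


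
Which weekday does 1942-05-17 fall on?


Date: May 17, 1942
Anchor: Jan 1, 1942. With p = 1942 - 1 = 1941: (p + p//4 - p//100 + p//400) mod 7 = (1941 + 485 - 19 + 4) mod 7 = 2411 mod 7 = 3 -> Thursday (Mon=0 ... Sun=6)
Days before May (Jan-Apr): 120; offset = 120 + 17 - 1 = 136
Weekday index = (3 + 136) mod 7 = 6

Day of the week: Sunday


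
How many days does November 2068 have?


November 2068

30 days


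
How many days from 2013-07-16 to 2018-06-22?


From 2013-07-16 to 2018-06-22
2013-07-16: days before July = 31 + 28 + 31 + 30 + 31 + 30 = 181 (2013 is not a leap year); day of year = 181 + 16 = 197
2018-06-22: days before June = 31 + 28 + 31 + 30 + 31 = 151 (2018 is not a leap year); day of year = 151 + 22 = 173
Rest of 2013: 365 - 197 = 168
Full years 2014 (365), 2015 (365), 2016 (366), 2017 (365): 1461
Total = 168 + 1461 + 173 = 1802

1802 days


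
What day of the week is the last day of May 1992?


May 1992 has 31 days
Anchor: Jan 1, 1992. With p = 1992 - 1 = 1991: (p + p//4 - p//100 + p//400) mod 7 = (1991 + 497 - 19 + 4) mod 7 = 2473 mod 7 = 2 -> Wednesday (Mon=0 ... Sun=6)
Days before May (Jan-Apr): 121; May 1 index = (2 + 121) mod 7 = 4 -> Friday
Last day offset: 31 - 1 = 30 days
Weekday index = (4 + 30) mod 7 = 6

Sunday, May 31


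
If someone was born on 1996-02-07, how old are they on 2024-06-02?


Birth: 1996-02-07
Reference: 2024-06-02
Year difference: 2024 - 1996 = 28

28 years old


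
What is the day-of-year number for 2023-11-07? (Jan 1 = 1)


Date: November 7, 2023
Days in months 1 through 10: 304
Plus 7 days in November

Day of year: 311


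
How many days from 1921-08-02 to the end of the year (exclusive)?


Day of year: 214 of 365
Remaining = 365 - 214

151 days
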